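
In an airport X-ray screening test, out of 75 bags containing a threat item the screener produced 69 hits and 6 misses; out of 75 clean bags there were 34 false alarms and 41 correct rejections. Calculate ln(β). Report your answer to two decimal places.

ln β = -0.98

H = 69/75 = 0.9200
FA = 34/75 = 0.4533
z(H) = z(0.9200) = 1.405
z(FA) = z(0.4533) = -0.117
ln β = −½·[z(H)² − z(FA)²] = −0.5 × (1.974 − 0.014) = -0.980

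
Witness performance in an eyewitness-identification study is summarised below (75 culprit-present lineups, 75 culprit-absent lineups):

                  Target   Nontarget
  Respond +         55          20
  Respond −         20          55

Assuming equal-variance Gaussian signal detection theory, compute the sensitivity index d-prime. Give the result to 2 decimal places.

H = 55/75 = 0.7333
FA = 20/75 = 0.2667
Φ⁻¹(0.7333) = 0.623, Φ⁻¹(0.2667) = -0.623
d' = z(H) − z(FA) = 0.623 − (-0.623) = 1.246

d-prime = 1.25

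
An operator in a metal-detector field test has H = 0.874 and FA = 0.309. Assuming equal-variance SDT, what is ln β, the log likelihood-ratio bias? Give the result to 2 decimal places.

z(H) = 1.146
z(FA) = -0.499
ln β = −½·[z(H)² − z(FA)²] = −0.5 × (1.313 − 0.249) = -0.532

ln β = -0.53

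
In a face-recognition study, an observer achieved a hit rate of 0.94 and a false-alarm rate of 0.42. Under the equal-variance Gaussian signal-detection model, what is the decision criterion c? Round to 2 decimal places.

Φ⁻¹(0.94) = 1.555, Φ⁻¹(0.42) = -0.202
c = −½·[z(H) + z(FA)] = −0.5 × (1.555 + (-0.202)) = -0.6765

c = -0.68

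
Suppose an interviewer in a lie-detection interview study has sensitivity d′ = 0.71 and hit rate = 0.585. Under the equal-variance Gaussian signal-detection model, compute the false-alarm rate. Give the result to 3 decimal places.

false-alarm rate = 0.310

z(hit rate) = z(0.585) = 0.2147
z(FA) = z(H) − d' = 0.2147 − 0.71 = -0.4953
false-alarm rate = Φ(-0.4953) = 0.3102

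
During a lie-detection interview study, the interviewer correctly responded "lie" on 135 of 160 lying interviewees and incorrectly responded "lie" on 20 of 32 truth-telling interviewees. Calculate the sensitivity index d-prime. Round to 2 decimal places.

d-prime = 0.69

H = 135/160 = 0.8438
FA = 20/32 = 0.6250
Φ⁻¹(0.8438) = 1.010, Φ⁻¹(0.6250) = 0.319
d' = z(H) − z(FA) = 1.010 − 0.319 = 0.691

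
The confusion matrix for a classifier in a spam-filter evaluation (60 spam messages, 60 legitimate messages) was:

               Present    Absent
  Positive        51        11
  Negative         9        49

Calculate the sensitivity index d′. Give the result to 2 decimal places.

d′ = 1.94

H = 51/60 = 0.8500
FA = 11/60 = 0.1833
z(H) = 1.0364
z(FA) = -0.9029
d' = z(H) − z(FA) = 1.0364 − (-0.9029) = 1.9393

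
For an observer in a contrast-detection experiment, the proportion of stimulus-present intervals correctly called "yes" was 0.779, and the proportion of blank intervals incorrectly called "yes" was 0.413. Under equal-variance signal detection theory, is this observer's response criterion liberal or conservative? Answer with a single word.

liberal

z(H) = 0.769, z(FA) = -0.220
c = −½·(z(H) + z(FA)) = -0.2745
c < 0 → liberal criterion (biased toward responding “yes”).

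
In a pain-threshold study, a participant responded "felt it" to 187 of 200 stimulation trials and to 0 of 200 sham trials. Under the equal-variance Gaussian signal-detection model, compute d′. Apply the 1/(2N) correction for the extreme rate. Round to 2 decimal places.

d′ = 4.32

The false-alarm rate is 0/200 = 0, so apply the 1/(2N) correction: FA → 1/(2·200) = 0.00250.
z(H) = z(0.93500) = 1.514
z(FA) = z(0.00250) = -2.807
d' = 1.514 − (-2.807) = 4.321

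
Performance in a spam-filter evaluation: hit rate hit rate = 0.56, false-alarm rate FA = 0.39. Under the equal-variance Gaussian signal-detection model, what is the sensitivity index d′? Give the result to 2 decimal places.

Φ⁻¹(H) = Φ⁻¹(0.56) = 0.1510
Φ⁻¹(FA) = Φ⁻¹(0.39) = -0.2793
d' = z(H) − z(FA) = 0.1510 − (-0.2793) = 0.4303

d′ = 0.43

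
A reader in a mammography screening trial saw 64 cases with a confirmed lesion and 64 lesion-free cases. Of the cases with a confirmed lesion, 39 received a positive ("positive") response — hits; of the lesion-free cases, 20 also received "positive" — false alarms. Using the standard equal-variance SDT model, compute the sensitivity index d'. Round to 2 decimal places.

H = 39/64 = 0.6094
FA = 20/64 = 0.3125
z(0.6094) = 0.2778, z(0.3125) = -0.4888
d' = z(H) − z(FA) = 0.2778 − (-0.4888) = 0.7666

d' = 0.77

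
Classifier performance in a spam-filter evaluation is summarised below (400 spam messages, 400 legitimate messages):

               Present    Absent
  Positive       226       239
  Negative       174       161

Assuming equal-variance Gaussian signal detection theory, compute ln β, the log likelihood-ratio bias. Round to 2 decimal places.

ln β = 0.02

H = 226/400 = 0.5650
FA = 239/400 = 0.5975
z(H) = z(0.5650) = 0.164
z(FA) = z(0.5975) = 0.247
ln β = −½·[z(H)² − z(FA)²] = −0.5 × (0.027 − 0.061) = 0.017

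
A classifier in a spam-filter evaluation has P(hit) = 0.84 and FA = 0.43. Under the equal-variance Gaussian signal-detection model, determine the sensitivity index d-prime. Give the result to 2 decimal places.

d-prime = 1.17

Φ⁻¹(0.84) = 0.994, Φ⁻¹(0.43) = -0.176
d' = z(H) − z(FA) = 0.994 − (-0.176) = 1.170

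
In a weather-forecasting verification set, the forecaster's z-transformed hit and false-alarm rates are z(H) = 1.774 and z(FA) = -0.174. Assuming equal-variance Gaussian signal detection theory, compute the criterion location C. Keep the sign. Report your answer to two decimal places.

C = -0.80

c = −½·[z(H) + z(FA)] = −½·(1.774 + (-0.174)) = -0.800
c < 0: the forecaster has a liberal response bias.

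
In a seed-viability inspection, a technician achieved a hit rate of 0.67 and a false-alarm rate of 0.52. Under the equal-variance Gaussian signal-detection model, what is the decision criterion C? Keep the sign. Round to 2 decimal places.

C = -0.25

z(0.67) = 0.440, z(0.52) = 0.050
c = −½·[z(H) + z(FA)] = −0.5 × (0.440 + 0.050) = -0.245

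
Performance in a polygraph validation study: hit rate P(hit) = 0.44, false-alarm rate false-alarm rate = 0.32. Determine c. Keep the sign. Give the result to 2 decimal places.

c = 0.31

z(H) = -0.151
z(FA) = -0.468
c = −½·[z(H) + z(FA)] = −0.5 × (-0.151 + (-0.468)) = 0.3095
c > 0: the examiner has a conservative response bias.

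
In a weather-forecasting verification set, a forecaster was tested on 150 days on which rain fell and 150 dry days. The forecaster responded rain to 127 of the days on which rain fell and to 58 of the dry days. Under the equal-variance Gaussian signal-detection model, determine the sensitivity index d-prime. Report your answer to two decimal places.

d-prime = 1.31

H = 127/150 = 0.8467
FA = 58/150 = 0.3867
z(H) = 1.022
z(FA) = -0.288
d' = z(H) − z(FA) = 1.022 − (-0.288) = 1.310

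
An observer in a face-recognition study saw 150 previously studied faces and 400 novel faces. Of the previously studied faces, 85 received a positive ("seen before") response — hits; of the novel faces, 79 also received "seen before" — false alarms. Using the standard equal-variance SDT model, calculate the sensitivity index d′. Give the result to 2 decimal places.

H = 85/150 = 0.5667
FA = 79/400 = 0.1975
z(0.5667) = 0.1680, z(0.1975) = -0.8506
d' = z(H) − z(FA) = 0.1680 − (-0.8506) = 1.0186

d′ = 1.02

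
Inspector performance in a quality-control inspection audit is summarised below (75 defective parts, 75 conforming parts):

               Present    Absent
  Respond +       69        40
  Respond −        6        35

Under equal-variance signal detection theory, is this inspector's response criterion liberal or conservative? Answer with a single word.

liberal

z(H) = 1.405, z(FA) = 0.084
c = −½·(z(H) + z(FA)) = -0.7445
c < 0 → liberal criterion (biased toward responding “yes”).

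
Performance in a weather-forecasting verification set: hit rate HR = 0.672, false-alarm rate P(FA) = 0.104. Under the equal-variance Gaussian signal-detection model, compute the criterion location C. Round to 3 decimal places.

z(H) = z(0.672) = 0.4454
z(FA) = z(0.104) = -1.2591
c = −½·[z(H) + z(FA)] = −0.5 × (0.4454 + (-1.2591)) = 0.40685

C = 0.407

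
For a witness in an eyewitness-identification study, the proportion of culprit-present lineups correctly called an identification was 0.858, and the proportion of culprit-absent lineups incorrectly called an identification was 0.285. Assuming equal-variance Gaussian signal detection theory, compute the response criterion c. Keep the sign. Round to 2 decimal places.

z(H) = z(0.858) = 1.071
z(FA) = z(0.285) = -0.568
c = −½·[z(H) + z(FA)] = −0.5 × (1.071 + (-0.568)) = -0.2515

c = -0.25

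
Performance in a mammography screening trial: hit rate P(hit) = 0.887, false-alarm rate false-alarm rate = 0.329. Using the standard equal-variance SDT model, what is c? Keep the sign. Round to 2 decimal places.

z(H) = 1.2107
z(FA) = -0.4427
c = −½·[z(H) + z(FA)] = −0.5 × (1.2107 + (-0.4427)) = -0.3840
c < 0: the reader has a liberal response bias.

c = -0.38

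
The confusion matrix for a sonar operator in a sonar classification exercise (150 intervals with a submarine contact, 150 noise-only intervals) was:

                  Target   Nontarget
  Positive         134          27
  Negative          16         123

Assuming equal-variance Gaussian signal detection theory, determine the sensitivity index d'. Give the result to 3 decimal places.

d' = 2.160

H = 134/150 = 0.8933
FA = 27/150 = 0.1800
z(H) = z(0.8933) = 1.2443
z(FA) = z(0.1800) = -0.9154
d' = z(H) − z(FA) = 1.2443 − (-0.9154) = 2.1597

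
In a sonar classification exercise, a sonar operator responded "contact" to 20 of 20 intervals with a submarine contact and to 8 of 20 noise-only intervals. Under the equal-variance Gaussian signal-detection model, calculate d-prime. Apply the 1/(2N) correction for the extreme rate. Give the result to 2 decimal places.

d-prime = 2.21

The hit rate is 20/20 = 1, so apply the 1/(2N) correction: H → 1 − 1/(2·20) = 0.97500.
z(H) = z(0.97500) = 1.960
z(FA) = z(0.40000) = -0.253
d' = 1.960 − (-0.253) = 2.213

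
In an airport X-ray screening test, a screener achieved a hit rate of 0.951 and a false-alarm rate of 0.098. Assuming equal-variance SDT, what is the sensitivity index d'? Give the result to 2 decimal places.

d' = 2.95

Φ⁻¹(0.951) = 1.655, Φ⁻¹(0.098) = -1.293
d' = z(H) − z(FA) = 1.655 − (-1.293) = 2.948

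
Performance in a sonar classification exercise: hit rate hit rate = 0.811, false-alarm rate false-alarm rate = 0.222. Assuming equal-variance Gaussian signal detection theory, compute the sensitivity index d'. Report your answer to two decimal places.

z(0.811) = 0.882, z(0.222) = -0.765
d' = z(H) − z(FA) = 0.882 − (-0.765) = 1.647

d' = 1.65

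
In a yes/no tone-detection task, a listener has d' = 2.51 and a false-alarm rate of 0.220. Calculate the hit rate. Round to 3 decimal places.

hit rate = 0.959

z(false-alarm rate) = z(0.220) = -0.7722
z(H) = z(FA) + d' = -0.7722 + 2.51 = 1.7378
hit rate = Φ(1.7378) = 0.9589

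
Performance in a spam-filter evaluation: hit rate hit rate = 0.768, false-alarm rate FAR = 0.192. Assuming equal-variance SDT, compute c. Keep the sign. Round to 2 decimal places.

z(H) = z(0.768) = 0.7323
z(FA) = z(0.192) = -0.8705
c = −½·[z(H) + z(FA)] = −0.5 × (0.7323 + (-0.8705)) = 0.0691

c = 0.07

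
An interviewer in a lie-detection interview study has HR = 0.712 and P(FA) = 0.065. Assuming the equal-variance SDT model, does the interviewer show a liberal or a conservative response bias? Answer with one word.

z(H) = 0.559, z(FA) = -1.514
c = −½·(z(H) + z(FA)) = 0.4775
c > 0 → conservative criterion (biased toward responding “no”).

conservative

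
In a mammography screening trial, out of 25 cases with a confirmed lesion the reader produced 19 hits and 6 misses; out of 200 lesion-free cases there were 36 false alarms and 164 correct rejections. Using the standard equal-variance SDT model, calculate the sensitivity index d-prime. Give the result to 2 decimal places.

H = 19/25 = 0.7600
FA = 36/200 = 0.1800
Φ⁻¹(H) = Φ⁻¹(0.7600) = 0.706
Φ⁻¹(FA) = Φ⁻¹(0.1800) = -0.915
d' = z(H) − z(FA) = 0.706 − (-0.915) = 1.621

d-prime = 1.62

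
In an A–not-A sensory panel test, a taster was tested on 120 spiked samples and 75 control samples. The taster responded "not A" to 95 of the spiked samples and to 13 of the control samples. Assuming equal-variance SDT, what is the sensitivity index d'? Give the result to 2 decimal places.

H = 95/120 = 0.7917
FA = 13/75 = 0.1733
z(0.7917) = 0.8123, z(0.1733) = -0.9412
d' = z(H) − z(FA) = 0.8123 − (-0.9412) = 1.7535

d' = 1.75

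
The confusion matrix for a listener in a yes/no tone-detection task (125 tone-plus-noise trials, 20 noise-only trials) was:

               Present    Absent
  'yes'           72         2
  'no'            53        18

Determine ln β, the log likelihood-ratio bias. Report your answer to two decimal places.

ln β = 0.80

H = 72/125 = 0.5760
FA = 2/20 = 0.1000
z(H) = z(0.5760) = 0.192
z(FA) = z(0.1000) = -1.282
ln β = −½·[z(H)² − z(FA)²] = −0.5 × (0.037 − 1.644) = 0.8035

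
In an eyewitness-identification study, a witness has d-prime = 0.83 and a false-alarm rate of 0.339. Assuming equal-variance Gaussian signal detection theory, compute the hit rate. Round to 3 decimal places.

z(false-alarm rate) = z(0.339) = -0.4152
z(H) = z(FA) + d' = -0.4152 + 0.83 = 0.4148
hit rate = Φ(0.4148) = 0.6609

hit rate = 0.661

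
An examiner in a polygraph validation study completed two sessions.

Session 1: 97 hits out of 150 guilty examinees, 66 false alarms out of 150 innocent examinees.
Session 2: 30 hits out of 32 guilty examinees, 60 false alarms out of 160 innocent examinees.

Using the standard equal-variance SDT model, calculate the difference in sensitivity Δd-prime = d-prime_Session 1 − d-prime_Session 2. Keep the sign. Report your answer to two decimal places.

Δd-prime = -1.33

Session 1: z(0.6467) = 0.376, z(0.4400) = -0.151, d' = 0.527
Session 2: z(0.9375) = 1.534, z(0.3750) = -0.319, d' = 1.853
Δd' = d'_Session 1 − d'_Session 2 = 0.527 − 1.853 = -1.326
Session 2 has the higher sensitivity.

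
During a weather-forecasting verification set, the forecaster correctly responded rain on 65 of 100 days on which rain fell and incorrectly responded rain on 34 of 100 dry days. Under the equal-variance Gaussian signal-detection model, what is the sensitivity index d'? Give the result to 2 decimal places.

H = 65/100 = 0.6500
FA = 34/100 = 0.3400
z(0.6500) = 0.385, z(0.3400) = -0.412
d' = z(H) − z(FA) = 0.385 − (-0.412) = 0.797

d' = 0.80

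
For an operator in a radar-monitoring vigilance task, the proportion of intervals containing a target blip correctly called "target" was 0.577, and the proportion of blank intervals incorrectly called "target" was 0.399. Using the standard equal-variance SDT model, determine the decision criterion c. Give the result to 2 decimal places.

Φ⁻¹(H) = Φ⁻¹(0.577) = 0.194
Φ⁻¹(FA) = Φ⁻¹(0.399) = -0.256
c = −½·[z(H) + z(FA)] = −0.5 × (0.194 + (-0.256)) = 0.031

c = 0.03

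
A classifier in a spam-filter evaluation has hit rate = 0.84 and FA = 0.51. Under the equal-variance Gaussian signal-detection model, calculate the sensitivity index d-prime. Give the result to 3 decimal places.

Φ⁻¹(H) = 0.9945
Φ⁻¹(FA) = 0.0251
d' = z(H) − z(FA) = 0.9945 − 0.0251 = 0.9694

d-prime = 0.969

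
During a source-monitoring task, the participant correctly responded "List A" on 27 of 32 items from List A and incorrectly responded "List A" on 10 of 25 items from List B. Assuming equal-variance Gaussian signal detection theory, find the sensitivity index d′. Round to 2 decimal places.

d′ = 1.26

H = 27/32 = 0.8438
FA = 10/25 = 0.4000
z(H) = 1.0102
z(FA) = -0.2533
d' = z(H) − z(FA) = 1.0102 − (-0.2533) = 1.2635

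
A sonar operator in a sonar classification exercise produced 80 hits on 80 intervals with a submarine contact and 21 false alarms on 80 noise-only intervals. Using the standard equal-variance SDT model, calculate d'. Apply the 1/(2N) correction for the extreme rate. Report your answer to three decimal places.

d' = 3.133

The hit rate is 80/80 = 1, so apply the 1/(2N) correction: H → 1 − 1/(2·80) = 0.99375.
z(H) = z(0.99375) = 2.4977
z(FA) = z(0.26250) = -0.6357
d' = 2.4977 − (-0.6357) = 3.1334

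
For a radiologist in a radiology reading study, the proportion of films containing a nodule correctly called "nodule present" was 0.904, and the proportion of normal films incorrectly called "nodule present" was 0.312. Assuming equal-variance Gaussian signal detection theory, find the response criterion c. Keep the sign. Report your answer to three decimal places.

c = -0.407

z(H) = z(0.904) = 1.3047
z(FA) = z(0.312) = -0.4902
c = −½·[z(H) + z(FA)] = −0.5 × (1.3047 + (-0.4902)) = -0.40725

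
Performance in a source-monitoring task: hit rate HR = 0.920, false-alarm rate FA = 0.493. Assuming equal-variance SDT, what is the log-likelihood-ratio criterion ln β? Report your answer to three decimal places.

ln β = -0.987

z(0.920) = 1.4051, z(0.493) = -0.0175
ln β = −½·[z(H)² − z(FA)²] = −0.5 × (1.9743 − 0.0003) = -0.9870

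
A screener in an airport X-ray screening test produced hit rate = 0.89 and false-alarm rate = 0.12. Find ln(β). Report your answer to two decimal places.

ln β = -0.06

z(H) = z(0.89) = 1.227
z(FA) = z(0.12) = -1.175
ln β = −½·[z(H)² − z(FA)²] = −0.5 × (1.506 − 1.381) = -0.0625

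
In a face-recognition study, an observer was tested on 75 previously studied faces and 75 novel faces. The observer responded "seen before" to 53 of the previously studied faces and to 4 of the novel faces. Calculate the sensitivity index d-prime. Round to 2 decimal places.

H = 53/75 = 0.7067
FA = 4/75 = 0.0533
z(H) = z(0.7067) = 0.544
z(FA) = z(0.0533) = -1.614
d' = z(H) − z(FA) = 0.544 − (-1.614) = 2.158

d-prime = 2.16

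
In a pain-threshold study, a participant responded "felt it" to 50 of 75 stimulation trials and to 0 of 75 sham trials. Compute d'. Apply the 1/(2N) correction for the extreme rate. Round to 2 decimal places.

d' = 2.91

The false-alarm rate is 0/75 = 0, so apply the 1/(2N) correction: FA → 1/(2·75) = 0.00667.
z(H) = z(0.66667) = 0.431
z(FA) = z(0.00667) = -2.475
d' = 0.431 − (-2.475) = 2.906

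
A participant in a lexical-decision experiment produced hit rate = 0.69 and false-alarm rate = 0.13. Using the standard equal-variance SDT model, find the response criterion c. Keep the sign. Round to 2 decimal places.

z(0.69) = 0.496, z(0.13) = -1.126
c = −½·[z(H) + z(FA)] = −0.5 × (0.496 + (-1.126)) = 0.315
c > 0: the participant has a conservative response bias.

c = 0.32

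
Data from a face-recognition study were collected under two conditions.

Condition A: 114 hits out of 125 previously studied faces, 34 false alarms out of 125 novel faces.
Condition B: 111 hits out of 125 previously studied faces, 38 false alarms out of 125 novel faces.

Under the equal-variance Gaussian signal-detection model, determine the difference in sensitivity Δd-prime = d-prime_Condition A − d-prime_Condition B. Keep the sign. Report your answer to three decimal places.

Δd-prime = 0.231

Condition A: z(0.9120) = 1.3532, z(0.2720) = -0.6068, d' = 1.9600
Condition B: z(0.8880) = 1.2160, z(0.3040) = -0.5129, d' = 1.7289
Δd' = d'_Condition A − d'_Condition B = 1.9600 − 1.7289 = 0.2311
Condition A has the higher sensitivity.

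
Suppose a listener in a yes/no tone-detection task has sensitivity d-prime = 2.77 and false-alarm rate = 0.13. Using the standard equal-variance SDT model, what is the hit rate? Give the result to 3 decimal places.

hit rate = 0.950

z(false-alarm rate) = z(0.13) = -1.1264
z(H) = z(FA) + d' = -1.1264 + 2.77 = 1.6436
hit rate = Φ(1.6436) = 0.9499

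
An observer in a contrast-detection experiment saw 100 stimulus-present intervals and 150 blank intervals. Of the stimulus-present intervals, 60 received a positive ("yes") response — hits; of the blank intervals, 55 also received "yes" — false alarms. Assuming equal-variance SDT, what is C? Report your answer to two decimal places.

H = 60/100 = 0.6000
FA = 55/150 = 0.3667
z(H) = z(0.6000) = 0.253
z(FA) = z(0.3667) = -0.341
c = −½·[z(H) + z(FA)] = −0.5 × (0.253 + (-0.341)) = 0.044

C = 0.04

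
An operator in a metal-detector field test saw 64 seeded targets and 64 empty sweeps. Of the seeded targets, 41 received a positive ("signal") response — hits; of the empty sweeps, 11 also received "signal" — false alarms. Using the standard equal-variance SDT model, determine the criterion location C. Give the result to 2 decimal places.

C = 0.29

H = 41/64 = 0.6406
FA = 11/64 = 0.1719
z(H) = z(0.6406) = 0.3601
z(FA) = z(0.1719) = -0.9467
c = −½·[z(H) + z(FA)] = −0.5 × (0.3601 + (-0.9467)) = 0.2933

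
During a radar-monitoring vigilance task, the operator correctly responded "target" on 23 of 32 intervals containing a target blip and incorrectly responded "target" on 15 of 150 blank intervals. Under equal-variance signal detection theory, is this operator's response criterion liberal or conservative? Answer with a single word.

conservative

z(H) = 0.579, z(FA) = -1.282
c = −½·(z(H) + z(FA)) = 0.3515
c > 0 → conservative criterion (biased toward responding “no”).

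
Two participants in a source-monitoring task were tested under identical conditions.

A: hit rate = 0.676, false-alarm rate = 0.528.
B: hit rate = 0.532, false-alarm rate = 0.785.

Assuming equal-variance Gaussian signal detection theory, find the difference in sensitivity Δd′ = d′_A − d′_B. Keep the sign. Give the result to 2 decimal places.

Δd′ = 1.10

A: z(0.676) = 0.457, z(0.528) = 0.070, d' = 0.387
B: z(0.532) = 0.080, z(0.785) = 0.789, d' = -0.709
Δd' = d'_A − d'_B = 0.387 − (-0.709) = 1.096
A has the higher sensitivity.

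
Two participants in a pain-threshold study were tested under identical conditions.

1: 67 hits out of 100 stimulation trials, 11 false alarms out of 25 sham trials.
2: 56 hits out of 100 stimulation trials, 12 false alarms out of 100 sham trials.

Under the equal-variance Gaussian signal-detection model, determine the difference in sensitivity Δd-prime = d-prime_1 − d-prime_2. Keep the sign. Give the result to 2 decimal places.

1: z(0.6700) = 0.440, z(0.4400) = -0.151, d' = 0.591
2: z(0.5600) = 0.151, z(0.1200) = -1.175, d' = 1.326
Δd' = d'_1 − d'_2 = 0.591 − 1.326 = -0.735
2 has the higher sensitivity.

Δd-prime = -0.74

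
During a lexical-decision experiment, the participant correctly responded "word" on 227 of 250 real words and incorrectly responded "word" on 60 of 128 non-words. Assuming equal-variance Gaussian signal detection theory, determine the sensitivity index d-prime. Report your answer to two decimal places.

H = 227/250 = 0.9080
FA = 60/128 = 0.4688
z(0.9080) = 1.329, z(0.4688) = -0.078
d' = z(H) − z(FA) = 1.329 − (-0.078) = 1.407

d-prime = 1.41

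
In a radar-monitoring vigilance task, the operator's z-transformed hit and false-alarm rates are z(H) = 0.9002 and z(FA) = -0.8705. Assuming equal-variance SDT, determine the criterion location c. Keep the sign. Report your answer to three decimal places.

c = −½·[z(H) + z(FA)] = −½·(0.9002 + (-0.8705)) = -0.01485

c = -0.015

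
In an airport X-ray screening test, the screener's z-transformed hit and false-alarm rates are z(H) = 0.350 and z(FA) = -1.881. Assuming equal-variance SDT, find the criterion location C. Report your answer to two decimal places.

c = −½·[z(H) + z(FA)] = −½·(0.350 + (-1.881)) = 0.7655

C = 0.77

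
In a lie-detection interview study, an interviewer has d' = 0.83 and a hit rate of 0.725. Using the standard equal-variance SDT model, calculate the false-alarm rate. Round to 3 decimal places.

z(hit rate) = z(0.725) = 0.5978
z(FA) = z(H) − d' = 0.5978 − 0.83 = -0.2322
false-alarm rate = Φ(-0.2322) = 0.4082

false-alarm rate = 0.408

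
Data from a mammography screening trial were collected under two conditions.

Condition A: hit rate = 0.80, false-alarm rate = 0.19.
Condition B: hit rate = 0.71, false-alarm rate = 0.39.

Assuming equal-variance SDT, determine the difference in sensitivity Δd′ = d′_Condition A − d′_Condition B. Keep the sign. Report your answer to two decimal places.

Condition A: z(0.80) = 0.842, z(0.19) = -0.878, d' = 1.720
Condition B: z(0.71) = 0.553, z(0.39) = -0.279, d' = 0.832
Δd' = d'_Condition A − d'_Condition B = 1.720 − 0.832 = 0.888
Condition A has the higher sensitivity.

Δd′ = 0.89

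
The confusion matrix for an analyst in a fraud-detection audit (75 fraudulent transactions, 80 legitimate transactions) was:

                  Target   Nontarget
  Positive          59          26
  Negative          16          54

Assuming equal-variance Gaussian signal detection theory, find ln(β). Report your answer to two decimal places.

ln β = -0.21

H = 59/75 = 0.7867
FA = 26/80 = 0.3250
z(0.7867) = 0.795, z(0.3250) = -0.454
ln β = −½·[z(H)² − z(FA)²] = −0.5 × (0.632 − 0.206) = -0.213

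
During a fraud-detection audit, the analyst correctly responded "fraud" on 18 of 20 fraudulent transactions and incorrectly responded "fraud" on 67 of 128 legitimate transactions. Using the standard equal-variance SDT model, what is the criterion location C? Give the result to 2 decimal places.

H = 18/20 = 0.9000
FA = 67/128 = 0.5234
z(0.9000) = 1.282, z(0.5234) = 0.059
c = −½·[z(H) + z(FA)] = −0.5 × (1.282 + 0.059) = -0.6705
c < 0: the analyst has a liberal response bias.

C = -0.67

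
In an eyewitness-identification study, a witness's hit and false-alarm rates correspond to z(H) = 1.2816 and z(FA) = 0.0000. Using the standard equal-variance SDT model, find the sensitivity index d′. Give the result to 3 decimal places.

d' = z(H) − z(FA) = 1.2816 − 0.0000 = 1.2816

d′ = 1.282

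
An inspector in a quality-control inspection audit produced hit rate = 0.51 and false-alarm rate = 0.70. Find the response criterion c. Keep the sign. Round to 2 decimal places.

z(0.51) = 0.0251, z(0.70) = 0.5244
c = −½·[z(H) + z(FA)] = −0.5 × (0.0251 + 0.5244) = -0.27475
c < 0: the inspector has a liberal response bias.

c = -0.27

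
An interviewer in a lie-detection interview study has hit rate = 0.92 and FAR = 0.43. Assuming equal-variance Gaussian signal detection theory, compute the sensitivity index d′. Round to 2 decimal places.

d′ = 1.58

z(H) = 1.405
z(FA) = -0.176
d' = z(H) − z(FA) = 1.405 − (-0.176) = 1.581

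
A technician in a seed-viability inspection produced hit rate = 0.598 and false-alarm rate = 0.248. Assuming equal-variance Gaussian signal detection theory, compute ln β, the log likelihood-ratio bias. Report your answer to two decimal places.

z(H) = 0.248
z(FA) = -0.681
ln β = −½·[z(H)² − z(FA)²] = −0.5 × (0.062 − 0.464) = 0.201

ln β = 0.20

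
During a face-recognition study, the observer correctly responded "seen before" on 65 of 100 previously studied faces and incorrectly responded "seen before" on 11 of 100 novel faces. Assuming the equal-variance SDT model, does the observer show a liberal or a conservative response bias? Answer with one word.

z(H) = 0.385, z(FA) = -1.227
c = −½·(z(H) + z(FA)) = 0.421
c > 0 → conservative criterion (biased toward responding “no”).

conservative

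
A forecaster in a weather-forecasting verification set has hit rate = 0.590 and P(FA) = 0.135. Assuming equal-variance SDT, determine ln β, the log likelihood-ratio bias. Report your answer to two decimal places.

Φ⁻¹(0.590) = 0.228, Φ⁻¹(0.135) = -1.103
ln β = −½·[z(H)² − z(FA)²] = −0.5 × (0.052 − 1.217) = 0.5825

ln β = 0.58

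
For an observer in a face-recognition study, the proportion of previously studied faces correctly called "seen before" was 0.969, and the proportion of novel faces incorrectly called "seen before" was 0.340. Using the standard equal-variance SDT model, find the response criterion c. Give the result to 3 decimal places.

Φ⁻¹(0.969) = 1.8663, Φ⁻¹(0.340) = -0.4125
c = −½·[z(H) + z(FA)] = −0.5 × (1.8663 + (-0.4125)) = -0.7269
c < 0: the observer has a liberal response bias.

c = -0.727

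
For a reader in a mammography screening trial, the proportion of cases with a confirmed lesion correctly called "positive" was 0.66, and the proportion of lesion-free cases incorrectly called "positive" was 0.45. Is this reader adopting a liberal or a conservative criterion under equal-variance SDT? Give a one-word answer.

z(H) = 0.412, z(FA) = -0.126
c = −½·(z(H) + z(FA)) = -0.143
c < 0 → liberal criterion (biased toward responding “yes”).

liberal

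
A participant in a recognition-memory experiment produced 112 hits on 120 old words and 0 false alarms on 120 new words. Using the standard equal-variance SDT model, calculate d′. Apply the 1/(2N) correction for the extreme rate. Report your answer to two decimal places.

d′ = 4.14

The false-alarm rate is 0/120 = 0, so apply the 1/(2N) correction: FA → 1/(2·120) = 0.00417.
z(H) = z(0.93333) = 1.501
z(FA) = z(0.00417) = -2.638
d' = 1.501 − (-2.638) = 4.139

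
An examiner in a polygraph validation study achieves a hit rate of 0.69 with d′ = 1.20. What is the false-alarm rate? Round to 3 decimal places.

z(hit rate) = z(0.69) = 0.4959
z(FA) = z(H) − d' = 0.4959 − 1.20 = -0.7041
false-alarm rate = Φ(-0.7041) = 0.2407

false-alarm rate = 0.241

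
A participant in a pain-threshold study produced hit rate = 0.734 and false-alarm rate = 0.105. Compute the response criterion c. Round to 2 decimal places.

z(H) = z(0.734) = 0.625
z(FA) = z(0.105) = -1.254
c = −½·[z(H) + z(FA)] = −0.5 × (0.625 + (-1.254)) = 0.3145

c = 0.31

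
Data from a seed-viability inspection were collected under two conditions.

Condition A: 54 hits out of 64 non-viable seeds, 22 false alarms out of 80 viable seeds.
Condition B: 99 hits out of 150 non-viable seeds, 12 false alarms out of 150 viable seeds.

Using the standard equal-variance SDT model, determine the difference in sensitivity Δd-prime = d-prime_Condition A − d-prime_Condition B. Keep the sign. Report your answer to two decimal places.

Condition A: z(0.8438) = 1.010, z(0.2750) = -0.598, d' = 1.608
Condition B: z(0.6600) = 0.412, z(0.0800) = -1.405, d' = 1.817
Δd' = d'_Condition A − d'_Condition B = 1.608 − 1.817 = -0.209
Condition B has the higher sensitivity.

Δd-prime = -0.21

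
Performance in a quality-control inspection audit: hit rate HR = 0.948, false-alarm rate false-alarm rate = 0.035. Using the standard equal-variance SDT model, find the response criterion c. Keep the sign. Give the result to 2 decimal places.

Φ⁻¹(H) = Φ⁻¹(0.948) = 1.626
Φ⁻¹(FA) = Φ⁻¹(0.035) = -1.812
c = −½·[z(H) + z(FA)] = −0.5 × (1.626 + (-1.812)) = 0.093

c = 0.09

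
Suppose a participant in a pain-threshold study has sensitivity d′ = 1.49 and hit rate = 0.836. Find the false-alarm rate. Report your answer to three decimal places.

false-alarm rate = 0.304

z(hit rate) = z(0.836) = 0.9782
z(FA) = z(H) − d' = 0.9782 − 1.49 = -0.5118
false-alarm rate = Φ(-0.5118) = 0.3044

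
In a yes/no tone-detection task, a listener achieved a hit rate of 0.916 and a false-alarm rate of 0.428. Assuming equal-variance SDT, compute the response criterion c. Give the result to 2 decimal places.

z(0.916) = 1.3787, z(0.428) = -0.1815
c = −½·[z(H) + z(FA)] = −0.5 × (1.3787 + (-0.1815)) = -0.5986
c < 0: the listener has a liberal response bias.

c = -0.60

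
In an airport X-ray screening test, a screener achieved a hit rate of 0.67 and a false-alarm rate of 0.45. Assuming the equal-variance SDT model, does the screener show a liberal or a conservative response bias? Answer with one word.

liberal

z(H) = 0.440, z(FA) = -0.126
c = −½·(z(H) + z(FA)) = -0.157
c < 0 → liberal criterion (biased toward responding “yes”).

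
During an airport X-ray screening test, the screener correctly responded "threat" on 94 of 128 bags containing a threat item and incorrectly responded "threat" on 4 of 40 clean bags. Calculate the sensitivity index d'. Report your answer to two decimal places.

d' = 1.91

H = 94/128 = 0.7344
FA = 4/40 = 0.1000
Φ⁻¹(H) = 0.626
Φ⁻¹(FA) = -1.282
d' = z(H) − z(FA) = 0.626 − (-1.282) = 1.908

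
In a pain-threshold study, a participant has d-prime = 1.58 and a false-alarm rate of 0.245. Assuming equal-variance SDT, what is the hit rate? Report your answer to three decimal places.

hit rate = 0.813

z(false-alarm rate) = z(0.245) = -0.6903
z(H) = z(FA) + d' = -0.6903 + 1.58 = 0.8897
hit rate = Φ(0.8897) = 0.8132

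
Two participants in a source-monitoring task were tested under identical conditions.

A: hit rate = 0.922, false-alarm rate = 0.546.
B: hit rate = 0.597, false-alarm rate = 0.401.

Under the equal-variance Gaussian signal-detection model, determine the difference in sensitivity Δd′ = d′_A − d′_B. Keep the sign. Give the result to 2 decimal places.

Δd′ = 0.81

A: z(0.922) = 1.419, z(0.546) = 0.116, d' = 1.303
B: z(0.597) = 0.246, z(0.401) = -0.251, d' = 0.497
Δd' = d'_A − d'_B = 1.303 − 0.497 = 0.806
A has the higher sensitivity.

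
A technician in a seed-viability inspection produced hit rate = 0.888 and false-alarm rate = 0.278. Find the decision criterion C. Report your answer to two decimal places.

z(H) = z(0.888) = 1.2160
z(FA) = z(0.278) = -0.5888
c = −½·[z(H) + z(FA)] = −0.5 × (1.2160 + (-0.5888)) = -0.3136
c < 0: the technician has a liberal response bias.

C = -0.31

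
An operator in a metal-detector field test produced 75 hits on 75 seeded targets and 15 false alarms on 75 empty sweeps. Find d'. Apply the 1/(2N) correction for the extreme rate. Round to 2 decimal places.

d' = 3.32

The hit rate is 75/75 = 1, so apply the 1/(2N) correction: H → 1 − 1/(2·75) = 0.99333.
z(H) = z(0.99333) = 2.475
z(FA) = z(0.20000) = -0.842
d' = 2.475 − (-0.842) = 3.317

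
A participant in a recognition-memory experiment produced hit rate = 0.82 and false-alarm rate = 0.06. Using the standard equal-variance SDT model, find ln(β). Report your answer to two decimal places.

Φ⁻¹(H) = 0.915
Φ⁻¹(FA) = -1.555
ln β = −½·[z(H)² − z(FA)²] = −0.5 × (0.837 − 2.418) = 0.7905

ln β = 0.79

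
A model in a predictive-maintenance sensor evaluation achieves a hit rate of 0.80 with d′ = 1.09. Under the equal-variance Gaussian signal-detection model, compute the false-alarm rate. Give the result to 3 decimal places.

false-alarm rate = 0.402

z(hit rate) = z(0.80) = 0.8416
z(FA) = z(H) − d' = 0.8416 − 1.09 = -0.2484
false-alarm rate = Φ(-0.2484) = 0.4019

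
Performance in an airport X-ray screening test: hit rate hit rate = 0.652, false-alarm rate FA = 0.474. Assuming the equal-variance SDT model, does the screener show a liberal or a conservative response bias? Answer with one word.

liberal

z(H) = 0.391, z(FA) = -0.065
c = −½·(z(H) + z(FA)) = -0.163
c < 0 → liberal criterion (biased toward responding “yes”).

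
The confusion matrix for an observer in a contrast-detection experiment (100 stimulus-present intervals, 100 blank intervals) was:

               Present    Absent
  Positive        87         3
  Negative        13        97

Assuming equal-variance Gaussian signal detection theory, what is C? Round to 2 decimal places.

H = 87/100 = 0.8700
FA = 3/100 = 0.0300
z(H) = 1.1264
z(FA) = -1.8808
c = −½·[z(H) + z(FA)] = −0.5 × (1.1264 + (-1.8808)) = 0.3772
c > 0: the observer has a conservative response bias.

C = 0.38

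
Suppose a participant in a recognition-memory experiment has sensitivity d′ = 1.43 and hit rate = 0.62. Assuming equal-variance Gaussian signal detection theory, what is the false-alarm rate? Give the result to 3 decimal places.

false-alarm rate = 0.130

z(hit rate) = z(0.62) = 0.3055
z(FA) = z(H) − d' = 0.3055 − 1.43 = -1.1245
false-alarm rate = Φ(-1.1245) = 0.1304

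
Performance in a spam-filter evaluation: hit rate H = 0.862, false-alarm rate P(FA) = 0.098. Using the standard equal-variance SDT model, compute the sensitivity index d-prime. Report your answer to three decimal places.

d-prime = 2.382

z(0.862) = 1.0893, z(0.098) = -1.2930
d' = z(H) − z(FA) = 1.0893 − (-1.2930) = 2.3823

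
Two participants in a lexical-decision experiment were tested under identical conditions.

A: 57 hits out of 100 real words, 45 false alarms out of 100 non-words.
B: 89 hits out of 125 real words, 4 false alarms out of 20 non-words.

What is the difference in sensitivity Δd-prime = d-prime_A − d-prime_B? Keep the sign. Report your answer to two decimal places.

A: z(0.5700) = 0.176, z(0.4500) = -0.126, d' = 0.302
B: z(0.7120) = 0.559, z(0.2000) = -0.842, d' = 1.401
Δd' = d'_A − d'_B = 0.302 − 1.401 = -1.099
B has the higher sensitivity.

Δd-prime = -1.10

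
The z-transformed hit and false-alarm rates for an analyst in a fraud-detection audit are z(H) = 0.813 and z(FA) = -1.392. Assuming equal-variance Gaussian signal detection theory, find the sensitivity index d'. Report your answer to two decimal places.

d' = 2.21

d' = z(H) − z(FA) = 0.813 − (-1.392) = 2.205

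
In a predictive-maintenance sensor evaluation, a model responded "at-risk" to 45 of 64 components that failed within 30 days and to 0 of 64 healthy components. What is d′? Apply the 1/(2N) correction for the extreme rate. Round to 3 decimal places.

The false-alarm rate is 0/64 = 0, so apply the 1/(2N) correction: FA → 1/(2·64) = 0.00781.
z(H) = z(0.70312) = 0.5334
z(FA) = z(0.00781) = -2.4177
d' = 0.5334 − (-2.4177) = 2.9511

d′ = 2.951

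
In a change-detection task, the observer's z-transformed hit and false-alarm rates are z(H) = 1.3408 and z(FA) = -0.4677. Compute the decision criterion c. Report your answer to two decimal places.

c = -0.44

c = −½·[z(H) + z(FA)] = −½·(1.3408 + (-0.4677)) = -0.43655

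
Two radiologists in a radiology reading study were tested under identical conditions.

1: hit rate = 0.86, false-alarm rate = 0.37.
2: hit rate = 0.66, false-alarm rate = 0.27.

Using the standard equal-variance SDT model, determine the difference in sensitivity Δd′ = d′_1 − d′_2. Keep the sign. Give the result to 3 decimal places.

1: z(0.86) = 1.0803, z(0.37) = -0.3319, d' = 1.4122
2: z(0.66) = 0.4125, z(0.27) = -0.6128, d' = 1.0253
Δd' = d'_1 − d'_2 = 1.4122 − 1.0253 = 0.3869
1 has the higher sensitivity.

Δd′ = 0.387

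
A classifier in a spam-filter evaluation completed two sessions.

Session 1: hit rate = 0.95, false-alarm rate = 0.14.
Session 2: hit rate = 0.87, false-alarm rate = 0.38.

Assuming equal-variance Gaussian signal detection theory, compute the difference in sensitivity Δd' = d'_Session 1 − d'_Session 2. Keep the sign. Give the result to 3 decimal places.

Δd' = 1.293

Session 1: z(0.95) = 1.6449, z(0.14) = -1.0803, d' = 2.7252
Session 2: z(0.87) = 1.1264, z(0.38) = -0.3055, d' = 1.4319
Δd' = d'_Session 1 − d'_Session 2 = 2.7252 − 1.4319 = 1.2933
Session 1 has the higher sensitivity.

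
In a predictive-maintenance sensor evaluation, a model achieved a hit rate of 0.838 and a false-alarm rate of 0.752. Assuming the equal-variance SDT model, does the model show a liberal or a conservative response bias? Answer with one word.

liberal

z(H) = 0.986, z(FA) = 0.681
c = −½·(z(H) + z(FA)) = -0.8335
c < 0 → liberal criterion (biased toward responding “yes”).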